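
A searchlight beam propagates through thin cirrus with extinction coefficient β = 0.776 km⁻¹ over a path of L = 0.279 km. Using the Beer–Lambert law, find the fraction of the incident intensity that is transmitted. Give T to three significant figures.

τ = β·L = 0.776 × 0.279 = 0.2165.
T = exp(−0.2165) = 0.8053.

0.805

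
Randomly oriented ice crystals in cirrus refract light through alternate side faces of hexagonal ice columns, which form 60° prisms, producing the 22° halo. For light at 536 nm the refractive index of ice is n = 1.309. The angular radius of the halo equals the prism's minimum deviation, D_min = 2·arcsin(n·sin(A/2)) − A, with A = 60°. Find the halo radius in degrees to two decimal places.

n·sin(A/2) = 1.309 × sin 30° = 1.309 × 0.5000 = 0.6545.
D_min = 2·arcsin(0.6545) − 60° = 2 × 40.882° − 60° = 21.763°.

21.76°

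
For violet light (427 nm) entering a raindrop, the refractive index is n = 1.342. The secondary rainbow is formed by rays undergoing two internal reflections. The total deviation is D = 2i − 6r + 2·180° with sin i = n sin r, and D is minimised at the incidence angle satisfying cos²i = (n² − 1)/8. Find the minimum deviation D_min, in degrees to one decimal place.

cos²i = (1.80096 − 1)/8 = 0.10012; i = arccos(0.31642) = 71.554°.
sin r = sin 71.554°/1.342 = 0.70687; r = 44.981°.
D_min = 2·71.554° − 6·44.981° + 360° = 233.222°.

233.2°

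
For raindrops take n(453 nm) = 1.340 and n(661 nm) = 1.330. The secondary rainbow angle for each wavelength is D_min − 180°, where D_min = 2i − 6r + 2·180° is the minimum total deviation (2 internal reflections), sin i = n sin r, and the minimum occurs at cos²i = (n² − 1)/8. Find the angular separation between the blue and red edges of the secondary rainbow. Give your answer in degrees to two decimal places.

2.61°

At 453 nm (n = 1.340): cos²i = 0.09945 → i = 71.618°, r = 45.088°, D_min = 232.709°, rainbow angle = 52.709°.
At 661 nm (n = 1.330): cos²i = 0.09611 → i = 71.940°, r = 45.630°, D_min = 230.101°, rainbow angle = 50.101°.
Angular width = |52.709° − 50.101°| = 2.608°.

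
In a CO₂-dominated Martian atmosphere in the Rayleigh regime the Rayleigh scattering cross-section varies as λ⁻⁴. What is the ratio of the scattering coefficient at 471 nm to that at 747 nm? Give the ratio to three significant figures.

Rayleigh scattering ∝ λ⁻⁴, so the ratio of coefficients is the inverse fourth power of the wavelength ratio.
σ(471)/σ(747) = (747/471)⁴ = (1.5860)⁴ = 6.327.

6.33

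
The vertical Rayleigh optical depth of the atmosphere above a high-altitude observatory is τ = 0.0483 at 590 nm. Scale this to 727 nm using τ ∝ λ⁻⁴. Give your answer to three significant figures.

0.0210

τ(727 nm) = τ(590 nm) × (590/727)⁴ = 0.0483 × (0.8116)⁴ = 0.0483 × 0.4338 = 0.0210.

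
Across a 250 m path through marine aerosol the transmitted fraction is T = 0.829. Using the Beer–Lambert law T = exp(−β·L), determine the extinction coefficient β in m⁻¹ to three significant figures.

Beer–Lambert: T = exp(−βL) ⇒ β = −ln(T)/L = −ln(0.829)/250 = 0.1875/250 = 0.0007501 m⁻¹.

0.000750 m⁻¹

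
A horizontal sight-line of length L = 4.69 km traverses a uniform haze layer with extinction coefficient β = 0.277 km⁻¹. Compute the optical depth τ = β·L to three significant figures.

1.30

τ = β·L = 0.277 × 4.69 = 1.2991.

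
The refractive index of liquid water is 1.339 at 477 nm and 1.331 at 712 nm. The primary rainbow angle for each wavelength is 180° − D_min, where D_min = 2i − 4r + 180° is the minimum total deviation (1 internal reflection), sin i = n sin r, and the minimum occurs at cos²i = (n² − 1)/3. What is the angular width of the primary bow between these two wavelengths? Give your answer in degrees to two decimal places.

1.16°

At 477 nm (n = 1.339): cos²i = 0.26431 → i = 59.062°, r = 39.834°, D_min = 138.786°, rainbow angle = 41.214°.
At 712 nm (n = 1.331): cos²i = 0.25719 → i = 59.527°, r = 40.356°, D_min = 137.630°, rainbow angle = 42.370°.
Angular width = |41.214° − 42.370°| = 1.156°.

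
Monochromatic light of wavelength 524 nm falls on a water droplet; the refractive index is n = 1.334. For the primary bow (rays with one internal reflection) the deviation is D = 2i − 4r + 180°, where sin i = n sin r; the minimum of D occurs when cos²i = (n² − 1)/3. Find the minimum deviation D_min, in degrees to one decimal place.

138.1°

cos²i = (1.77956 − 1)/3 = 0.25985; i = arccos(0.50976) = 59.352°.
sin r = sin 59.352°/1.334 = 0.64492; r = 40.159°.
D_min = 2·59.352° − 4·40.159° + 180° = 138.067°.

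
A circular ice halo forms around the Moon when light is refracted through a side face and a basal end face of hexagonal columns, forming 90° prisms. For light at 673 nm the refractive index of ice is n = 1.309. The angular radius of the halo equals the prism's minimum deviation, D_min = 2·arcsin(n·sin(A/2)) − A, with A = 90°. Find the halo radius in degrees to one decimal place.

45.5°

n·sin(A/2) = 1.309 × sin 45° = 1.309 × 0.7071 = 0.9256.
D_min = 2·arcsin(0.9256) − 90° = 2 × 67.759° − 90° = 45.519°.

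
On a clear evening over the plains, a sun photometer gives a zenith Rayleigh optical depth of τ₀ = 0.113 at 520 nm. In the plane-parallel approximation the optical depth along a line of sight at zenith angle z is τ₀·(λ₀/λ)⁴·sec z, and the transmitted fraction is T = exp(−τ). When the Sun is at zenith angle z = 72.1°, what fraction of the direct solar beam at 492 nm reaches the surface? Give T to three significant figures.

sec 72.1° = 3.2535.
τ = 0.113 × (520/492)⁴ × 3.2535 = 0.113 × 1.2478 × 3.2535 = 0.4588.
T = exp(−0.4588) = 0.6321.

0.632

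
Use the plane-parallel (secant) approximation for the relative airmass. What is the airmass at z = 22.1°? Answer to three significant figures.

X = sec z = 1/cos 22.1° = 1/0.9265 = 1.0793.

1.08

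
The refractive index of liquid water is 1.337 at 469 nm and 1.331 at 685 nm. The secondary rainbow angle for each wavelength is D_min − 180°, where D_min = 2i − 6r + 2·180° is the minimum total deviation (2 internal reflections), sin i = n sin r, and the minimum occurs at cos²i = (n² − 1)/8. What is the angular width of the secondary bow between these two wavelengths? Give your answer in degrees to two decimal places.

At 469 nm (n = 1.337): cos²i = 0.09845 → i = 71.714°, r = 45.249°, D_min = 231.934°, rainbow angle = 51.934°.
At 685 nm (n = 1.331): cos²i = 0.09645 → i = 71.907°, r = 45.575°, D_min = 230.365°, rainbow angle = 50.365°.
Angular width = |51.934° − 50.365°| = 1.569°.

1.57°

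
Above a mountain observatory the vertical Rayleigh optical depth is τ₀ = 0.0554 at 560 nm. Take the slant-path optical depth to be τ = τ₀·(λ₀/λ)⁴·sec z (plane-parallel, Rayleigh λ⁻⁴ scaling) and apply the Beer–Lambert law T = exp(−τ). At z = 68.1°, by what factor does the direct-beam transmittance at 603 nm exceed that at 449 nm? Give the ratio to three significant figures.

1.28

Airmass: sec 68.1° = 2.6811.
τ(603 nm) = 0.0554 × (560/603)⁴ × 2.6811 = 0.0554 × 0.7438 × 2.6811 = 0.1105.
τ(449 nm) = 0.0554 × (560/449)⁴ × 2.6811 = 0.0554 × 2.4197 × 2.6811 = 0.3594.
T(603)/T(449) = exp(τ_B − τ_A) = exp(0.2489) = 1.2826.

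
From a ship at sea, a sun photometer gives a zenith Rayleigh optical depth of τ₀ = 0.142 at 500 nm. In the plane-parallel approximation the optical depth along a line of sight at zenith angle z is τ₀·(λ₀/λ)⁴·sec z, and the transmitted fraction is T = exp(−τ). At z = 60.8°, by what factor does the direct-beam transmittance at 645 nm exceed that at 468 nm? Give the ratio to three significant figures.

Airmass: sec 60.8° = 2.0498.
τ(645 nm) = 0.142 × (500/645)⁴ × 2.0498 = 0.142 × 0.3611 × 2.0498 = 0.1051.
τ(468 nm) = 0.142 × (500/468)⁴ × 2.0498 = 0.142 × 1.3029 × 2.0498 = 0.3792.
T(645)/T(468) = exp(τ_B − τ_A) = exp(0.2741) = 1.3154.

1.32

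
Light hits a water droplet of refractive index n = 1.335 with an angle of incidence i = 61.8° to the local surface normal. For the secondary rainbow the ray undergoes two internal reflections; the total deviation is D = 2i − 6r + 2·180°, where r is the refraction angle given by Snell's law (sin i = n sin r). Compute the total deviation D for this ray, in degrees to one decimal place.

235.7°

sin r = sin 61.8° / 1.335 = 0.8813/1.335 = 0.6602; r = 41.31°.
D = 2·61.8° − 6·41.31° + 2·180° = 123.60° − 247.87° + 360° = 235.73°.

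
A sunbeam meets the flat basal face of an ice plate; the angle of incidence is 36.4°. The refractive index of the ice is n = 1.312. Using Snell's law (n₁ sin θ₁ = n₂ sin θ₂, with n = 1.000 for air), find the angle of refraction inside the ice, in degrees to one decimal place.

Snell: sin θ_r = sin θ_i / n = sin 36.4° / 1.312 = 0.5934 / 1.312 = 0.4523.
θ_r = arcsin(0.4523) = 26.89°.

26.9°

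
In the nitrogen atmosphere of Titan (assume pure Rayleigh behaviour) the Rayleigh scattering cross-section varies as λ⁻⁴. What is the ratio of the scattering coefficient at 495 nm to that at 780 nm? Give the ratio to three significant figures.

6.17

Rayleigh scattering ∝ λ⁻⁴, so the ratio of coefficients is the inverse fourth power of the wavelength ratio.
σ(495)/σ(780) = (780/495)⁴ = (1.5758)⁴ = 6.165.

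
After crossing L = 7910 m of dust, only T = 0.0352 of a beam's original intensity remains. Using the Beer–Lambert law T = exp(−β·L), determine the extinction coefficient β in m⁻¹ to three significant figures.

Beer–Lambert: T = exp(−βL) ⇒ β = −ln(T)/L = −ln(0.0352)/7910 = 3.3467/7910 = 0.0004231 m⁻¹.

0.000423 m⁻¹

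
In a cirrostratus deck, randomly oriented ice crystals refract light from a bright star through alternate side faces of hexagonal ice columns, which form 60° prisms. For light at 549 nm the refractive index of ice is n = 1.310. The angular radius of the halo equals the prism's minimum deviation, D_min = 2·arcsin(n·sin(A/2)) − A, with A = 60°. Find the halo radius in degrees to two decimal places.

21.84°

n·sin(A/2) = 1.310 × sin 30° = 1.310 × 0.5000 = 0.6550.
D_min = 2·arcsin(0.6550) − 60° = 2 × 40.920° − 60° = 21.839°.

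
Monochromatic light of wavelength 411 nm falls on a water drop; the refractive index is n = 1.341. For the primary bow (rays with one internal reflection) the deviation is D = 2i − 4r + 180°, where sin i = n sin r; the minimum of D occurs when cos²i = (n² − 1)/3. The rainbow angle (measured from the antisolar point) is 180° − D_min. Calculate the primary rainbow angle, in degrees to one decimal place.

40.9°

cos²i = (1.79828 − 1)/3 = 0.26609; i = arccos(0.51584) = 58.946°.
sin r = sin 58.946°/1.341 = 0.63884; r = 39.705°.
D_min = 2·58.946° − 4·39.705° + 180° = 139.071°.
Rainbow angle = 180° − D_min = 40.929°.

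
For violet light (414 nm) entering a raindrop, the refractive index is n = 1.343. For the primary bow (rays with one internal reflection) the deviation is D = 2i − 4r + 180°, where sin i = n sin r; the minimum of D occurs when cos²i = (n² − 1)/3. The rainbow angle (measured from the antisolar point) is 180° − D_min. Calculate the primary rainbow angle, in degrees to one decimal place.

cos²i = (1.80365 − 1)/3 = 0.26788; i = arccos(0.51757) = 58.830°.
sin r = sin 58.830°/1.343 = 0.63711; r = 39.577°.
D_min = 2·58.830° − 4·39.577° + 180° = 139.354°.
Rainbow angle = 180° − D_min = 40.646°.

40.6°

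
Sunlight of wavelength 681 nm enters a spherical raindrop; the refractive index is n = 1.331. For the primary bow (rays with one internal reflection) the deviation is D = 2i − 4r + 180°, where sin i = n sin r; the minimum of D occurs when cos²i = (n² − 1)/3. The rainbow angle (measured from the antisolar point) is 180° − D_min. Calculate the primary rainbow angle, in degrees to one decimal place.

cos²i = (1.77156 − 1)/3 = 0.25719; i = arccos(0.50714) = 59.527°.
sin r = sin 59.527°/1.331 = 0.64753; r = 40.356°.
D_min = 2·59.527° − 4·40.356° + 180° = 137.630°.
Rainbow angle = 180° − D_min = 42.370°.

42.4°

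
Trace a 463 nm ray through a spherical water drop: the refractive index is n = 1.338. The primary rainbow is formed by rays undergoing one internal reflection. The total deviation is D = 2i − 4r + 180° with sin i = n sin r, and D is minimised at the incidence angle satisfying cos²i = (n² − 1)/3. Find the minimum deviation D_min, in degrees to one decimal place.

138.6°

cos²i = (1.79024 − 1)/3 = 0.26341; i = arccos(0.51324) = 59.120°.
sin r = sin 59.120°/1.338 = 0.64144; r = 39.899°.
D_min = 2·59.120° − 4·39.899° + 180° = 138.643°.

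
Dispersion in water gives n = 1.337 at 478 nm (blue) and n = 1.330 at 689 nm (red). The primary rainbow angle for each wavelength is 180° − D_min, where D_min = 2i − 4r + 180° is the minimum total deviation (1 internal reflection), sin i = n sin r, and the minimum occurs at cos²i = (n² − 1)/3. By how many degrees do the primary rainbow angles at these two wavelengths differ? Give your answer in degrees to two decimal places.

At 478 nm (n = 1.337): cos²i = 0.26252 → i = 59.178°, r = 39.964°, D_min = 138.500°, rainbow angle = 41.500°.
At 689 nm (n = 1.330): cos²i = 0.25630 → i = 59.585°, r = 40.422°, D_min = 137.484°, rainbow angle = 42.516°.
Angular width = |41.500° − 42.516°| = 1.016°.

1.02°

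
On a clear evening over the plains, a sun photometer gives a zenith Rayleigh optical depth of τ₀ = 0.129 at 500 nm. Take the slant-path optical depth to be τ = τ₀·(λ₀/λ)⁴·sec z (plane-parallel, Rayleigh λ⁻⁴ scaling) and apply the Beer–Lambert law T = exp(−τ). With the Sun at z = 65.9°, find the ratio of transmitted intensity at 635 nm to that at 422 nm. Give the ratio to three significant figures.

1.65

Airmass: sec 65.9° = 2.4490.
τ(635 nm) = 0.129 × (500/635)⁴ × 2.4490 = 0.129 × 0.3844 × 2.4490 = 0.1214.
τ(422 nm) = 0.129 × (500/422)⁴ × 2.4490 = 0.129 × 1.9707 × 2.4490 = 0.6226.
T(635)/T(422) = exp(τ_B − τ_A) = exp(0.5012) = 1.6506.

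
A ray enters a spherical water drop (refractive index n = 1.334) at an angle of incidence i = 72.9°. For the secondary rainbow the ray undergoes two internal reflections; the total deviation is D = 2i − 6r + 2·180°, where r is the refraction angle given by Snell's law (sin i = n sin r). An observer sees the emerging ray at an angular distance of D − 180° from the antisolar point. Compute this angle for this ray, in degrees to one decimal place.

sin r = sin 72.9° / 1.334 = 0.9558/1.334 = 0.7165; r = 45.77°.
D = 2·72.9° − 6·45.77° + 2·180° = 145.80° − 274.59° + 360° = 231.21°.
Angle from antisolar point = D − 180° = 51.21°.

51.2°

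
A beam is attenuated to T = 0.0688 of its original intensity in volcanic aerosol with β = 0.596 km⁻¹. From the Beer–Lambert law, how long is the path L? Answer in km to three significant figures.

Beer–Lambert: T = exp(−βL) ⇒ L = −ln(T)/β = −ln(0.0688)/0.596 = 2.6766/0.596 = 4.491 km.

4.49 km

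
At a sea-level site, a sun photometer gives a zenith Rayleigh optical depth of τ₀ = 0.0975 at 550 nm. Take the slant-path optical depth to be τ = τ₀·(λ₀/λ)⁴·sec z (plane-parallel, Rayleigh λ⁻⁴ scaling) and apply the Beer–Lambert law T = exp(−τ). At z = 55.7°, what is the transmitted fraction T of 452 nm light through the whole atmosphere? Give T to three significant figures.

0.684

sec 55.7° = 1.7745.
τ = 0.0975 × (550/452)⁴ × 1.7745 = 0.0975 × 2.1923 × 1.7745 = 0.3793.
T = exp(−0.3793) = 0.6843.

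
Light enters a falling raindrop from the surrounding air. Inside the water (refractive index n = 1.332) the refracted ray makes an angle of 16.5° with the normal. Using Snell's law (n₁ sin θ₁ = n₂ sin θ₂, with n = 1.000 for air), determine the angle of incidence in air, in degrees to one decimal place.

22.2°

Snell: sin θ_i = n · sin θ_r = 1.332 × sin 16.5° = 1.332 × 0.2840 = 0.3783.
θ_i = arcsin(0.3783) = 22.23°.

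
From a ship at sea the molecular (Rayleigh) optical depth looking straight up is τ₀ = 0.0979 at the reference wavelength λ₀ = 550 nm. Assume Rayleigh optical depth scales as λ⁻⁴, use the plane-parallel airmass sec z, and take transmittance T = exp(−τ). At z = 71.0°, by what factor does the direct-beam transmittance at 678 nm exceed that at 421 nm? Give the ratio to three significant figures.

2.11

Airmass: sec 71.0° = 3.0716.
τ(678 nm) = 0.0979 × (550/678)⁴ × 3.0716 = 0.0979 × 0.4330 × 3.0716 = 0.1302.
τ(421 nm) = 0.0979 × (550/421)⁴ × 3.0716 = 0.0979 × 2.9129 × 3.0716 = 0.8759.
T(678)/T(421) = exp(τ_B − τ_A) = exp(0.7457) = 2.1079.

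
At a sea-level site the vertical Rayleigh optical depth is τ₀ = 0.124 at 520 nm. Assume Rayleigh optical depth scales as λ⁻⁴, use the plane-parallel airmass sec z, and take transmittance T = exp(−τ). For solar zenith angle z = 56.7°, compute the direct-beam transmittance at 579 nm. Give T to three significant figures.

0.863

sec 56.7° = 1.8214.
τ = 0.124 × (520/579)⁴ × 1.8214 = 0.124 × 0.6506 × 1.8214 = 0.1469.
T = exp(−0.1469) = 0.8633.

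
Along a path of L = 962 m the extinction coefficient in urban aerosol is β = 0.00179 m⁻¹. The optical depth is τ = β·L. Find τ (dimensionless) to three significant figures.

1.72

τ = β·L = 0.00179 × 962 = 1.7220.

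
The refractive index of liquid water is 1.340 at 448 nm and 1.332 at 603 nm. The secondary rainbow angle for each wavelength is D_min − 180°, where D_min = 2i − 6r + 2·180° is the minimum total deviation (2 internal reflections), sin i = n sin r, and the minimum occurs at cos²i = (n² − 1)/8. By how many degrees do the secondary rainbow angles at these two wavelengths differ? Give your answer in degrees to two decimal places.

At 448 nm (n = 1.340): cos²i = 0.09945 → i = 71.618°, r = 45.088°, D_min = 232.709°, rainbow angle = 52.709°.
At 603 nm (n = 1.332): cos²i = 0.09678 → i = 71.875°, r = 45.520°, D_min = 230.628°, rainbow angle = 50.628°.
Angular width = |52.709° − 50.628°| = 2.080°.

2.08°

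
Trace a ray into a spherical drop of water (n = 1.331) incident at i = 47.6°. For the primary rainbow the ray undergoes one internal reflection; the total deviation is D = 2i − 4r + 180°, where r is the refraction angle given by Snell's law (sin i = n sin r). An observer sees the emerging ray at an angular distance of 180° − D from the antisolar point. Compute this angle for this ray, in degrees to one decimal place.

sin r = sin 47.6° / 1.331 = 0.7385/1.331 = 0.5548; r = 33.70°.
D = 2·47.6° − 4·33.70° + 180° = 95.20° − 134.79° + 180° = 140.41°.
Angle from antisolar point = 180° − D = 39.59°.

39.6°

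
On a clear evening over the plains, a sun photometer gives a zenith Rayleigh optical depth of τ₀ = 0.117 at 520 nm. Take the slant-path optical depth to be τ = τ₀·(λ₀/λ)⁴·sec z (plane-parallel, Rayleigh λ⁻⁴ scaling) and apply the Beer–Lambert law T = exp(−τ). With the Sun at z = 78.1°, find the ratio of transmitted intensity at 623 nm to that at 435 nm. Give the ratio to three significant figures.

2.42

Airmass: sec 78.1° = 4.8496.
τ(623 nm) = 0.117 × (520/623)⁴ × 4.8496 = 0.117 × 0.4854 × 4.8496 = 0.2754.
τ(435 nm) = 0.117 × (520/435)⁴ × 4.8496 = 0.117 × 2.0420 × 4.8496 = 1.1586.
T(623)/T(435) = exp(τ_B − τ_A) = exp(0.8832) = 2.4187.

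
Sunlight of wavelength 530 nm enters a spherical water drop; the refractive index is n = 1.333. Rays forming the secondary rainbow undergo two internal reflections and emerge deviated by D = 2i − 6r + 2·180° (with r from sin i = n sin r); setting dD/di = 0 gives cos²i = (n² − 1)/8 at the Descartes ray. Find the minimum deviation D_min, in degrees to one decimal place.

cos²i = (1.77689 − 1)/8 = 0.09711; i = arccos(0.31163) = 71.843°.
sin r = sin 71.843°/1.333 = 0.71283; r = 45.466°.
D_min = 2·71.843° − 6·45.466° + 360° = 230.891°.

230.9°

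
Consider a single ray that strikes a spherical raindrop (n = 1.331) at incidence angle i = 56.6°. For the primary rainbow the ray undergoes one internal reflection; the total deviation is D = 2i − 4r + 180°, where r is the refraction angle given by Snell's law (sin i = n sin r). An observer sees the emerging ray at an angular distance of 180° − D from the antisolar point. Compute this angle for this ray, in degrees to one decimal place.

sin r = sin 56.6° / 1.331 = 0.8348/1.331 = 0.6272; r = 38.85°.
D = 2·56.6° − 4·38.85° + 180° = 113.20° − 155.39° + 180° = 137.81°.
Angle from antisolar point = 180° − D = 42.19°.

42.2°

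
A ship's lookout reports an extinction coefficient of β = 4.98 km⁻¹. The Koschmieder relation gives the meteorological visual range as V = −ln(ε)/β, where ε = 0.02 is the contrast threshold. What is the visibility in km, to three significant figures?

0.786 km

V = −ln(0.02) / 4.98 = 3.912 / 4.98 = 0.7855 km.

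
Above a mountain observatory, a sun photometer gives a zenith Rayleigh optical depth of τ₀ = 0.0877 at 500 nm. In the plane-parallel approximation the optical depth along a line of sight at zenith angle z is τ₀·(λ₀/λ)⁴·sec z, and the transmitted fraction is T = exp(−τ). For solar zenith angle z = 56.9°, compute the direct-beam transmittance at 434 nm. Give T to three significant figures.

sec 56.9° = 1.8312.
τ = 0.0877 × (500/434)⁴ × 1.8312 = 0.0877 × 1.7617 × 1.8312 = 0.2829.
T = exp(−0.2829) = 0.7536.

0.754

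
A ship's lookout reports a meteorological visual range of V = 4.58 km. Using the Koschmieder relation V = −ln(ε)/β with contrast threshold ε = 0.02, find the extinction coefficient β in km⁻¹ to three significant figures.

β = −ln(0.02) / V = 3.912 / 4.58 = 0.8542 km⁻¹.

0.854 km⁻¹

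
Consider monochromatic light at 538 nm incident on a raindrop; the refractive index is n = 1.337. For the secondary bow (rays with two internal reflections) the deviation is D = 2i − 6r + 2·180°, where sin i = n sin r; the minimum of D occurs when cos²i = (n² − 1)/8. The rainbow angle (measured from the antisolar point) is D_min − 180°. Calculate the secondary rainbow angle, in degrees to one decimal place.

51.9°

cos²i = (1.78757 − 1)/8 = 0.09845; i = arccos(0.31376) = 71.714°.
sin r = sin 71.714°/1.337 = 0.71017; r = 45.249°.
D_min = 2·71.714° − 6·45.249° + 360° = 231.934°.
Rainbow angle = D_min − 180° = 51.934°.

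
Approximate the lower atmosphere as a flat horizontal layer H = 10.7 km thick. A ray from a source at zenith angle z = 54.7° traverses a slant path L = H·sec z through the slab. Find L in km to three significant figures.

18.5 km

sec z = 1/cos 54.7° = 1.7305.
L = 10.7 × 1.7305 = 18.517 km.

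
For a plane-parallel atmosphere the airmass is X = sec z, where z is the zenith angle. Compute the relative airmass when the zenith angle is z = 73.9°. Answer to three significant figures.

X = sec z = 1/cos 73.9° = 1/0.2773 = 3.6060.

3.61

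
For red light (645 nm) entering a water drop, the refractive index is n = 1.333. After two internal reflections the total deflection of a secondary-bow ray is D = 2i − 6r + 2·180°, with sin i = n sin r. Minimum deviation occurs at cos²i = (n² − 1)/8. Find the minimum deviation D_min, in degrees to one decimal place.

cos²i = (1.77689 − 1)/8 = 0.09711; i = arccos(0.31163) = 71.843°.
sin r = sin 71.843°/1.333 = 0.71283; r = 45.466°.
D_min = 2·71.843° − 6·45.466° + 360° = 230.891°.

230.9°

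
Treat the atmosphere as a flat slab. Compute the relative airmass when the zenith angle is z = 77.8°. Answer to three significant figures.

4.73

X = sec z = 1/cos 77.8° = 1/0.2113 = 4.7321.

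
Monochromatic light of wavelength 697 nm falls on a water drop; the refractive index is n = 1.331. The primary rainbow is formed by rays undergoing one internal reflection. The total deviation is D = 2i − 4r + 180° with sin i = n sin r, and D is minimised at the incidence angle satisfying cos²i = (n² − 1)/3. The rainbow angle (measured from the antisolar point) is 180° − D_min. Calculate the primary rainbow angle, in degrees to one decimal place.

cos²i = (1.77156 − 1)/3 = 0.25719; i = arccos(0.50714) = 59.527°.
sin r = sin 59.527°/1.331 = 0.64753; r = 40.356°.
D_min = 2·59.527° − 4·40.356° + 180° = 137.630°.
Rainbow angle = 180° − D_min = 42.370°.

42.4°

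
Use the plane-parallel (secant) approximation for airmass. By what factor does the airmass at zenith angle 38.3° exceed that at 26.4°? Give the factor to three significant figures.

1.14

X(38.3°)/X(26.4°) = sec 38.3° / sec 26.4° = cos 26.4° / cos 38.3° = 0.8957/0.7848 = 1.1414.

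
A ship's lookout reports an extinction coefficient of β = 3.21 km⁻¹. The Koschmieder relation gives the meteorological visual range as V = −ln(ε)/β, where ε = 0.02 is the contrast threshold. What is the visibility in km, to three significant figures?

1.22 km

V = −ln(0.02) / 3.21 = 3.912 / 3.21 = 1.2187 km.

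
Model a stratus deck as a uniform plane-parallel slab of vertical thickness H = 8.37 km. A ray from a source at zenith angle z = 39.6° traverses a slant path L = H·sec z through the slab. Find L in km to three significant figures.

sec z = 1/cos 39.6° = 1.2978.
L = 8.37 × 1.2978 = 10.863 km.

10.9 km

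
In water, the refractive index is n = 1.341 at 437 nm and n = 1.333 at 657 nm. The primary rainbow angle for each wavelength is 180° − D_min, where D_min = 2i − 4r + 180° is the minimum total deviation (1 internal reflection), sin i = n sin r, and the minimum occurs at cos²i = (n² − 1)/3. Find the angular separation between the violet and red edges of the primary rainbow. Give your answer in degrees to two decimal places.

1.15°

At 437 nm (n = 1.341): cos²i = 0.26609 → i = 58.946°, r = 39.705°, D_min = 139.071°, rainbow angle = 40.929°.
At 657 nm (n = 1.333): cos²i = 0.25896 → i = 59.410°, r = 40.225°, D_min = 137.922°, rainbow angle = 42.078°.
Angular width = |40.929° − 42.078°| = 1.149°.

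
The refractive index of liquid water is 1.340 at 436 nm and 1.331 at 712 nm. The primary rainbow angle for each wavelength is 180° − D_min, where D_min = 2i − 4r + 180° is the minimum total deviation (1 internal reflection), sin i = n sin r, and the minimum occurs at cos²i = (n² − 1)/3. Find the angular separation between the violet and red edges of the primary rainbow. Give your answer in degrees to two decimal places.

1.30°

At 436 nm (n = 1.340): cos²i = 0.26520 → i = 59.004°, r = 39.770°, D_min = 138.929°, rainbow angle = 41.071°.
At 712 nm (n = 1.331): cos²i = 0.25719 → i = 59.527°, r = 40.356°, D_min = 137.630°, rainbow angle = 42.370°.
Angular width = |41.071° − 42.370°| = 1.299°.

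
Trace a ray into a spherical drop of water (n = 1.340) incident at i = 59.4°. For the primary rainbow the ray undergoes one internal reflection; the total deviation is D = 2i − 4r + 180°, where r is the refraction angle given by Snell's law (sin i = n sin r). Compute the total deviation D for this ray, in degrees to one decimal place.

sin r = sin 59.4° / 1.340 = 0.8607/1.340 = 0.6423; r = 39.97°.
D = 2·59.4° − 4·39.97° + 180° = 118.80° − 159.87° + 180° = 138.93°.

138.9°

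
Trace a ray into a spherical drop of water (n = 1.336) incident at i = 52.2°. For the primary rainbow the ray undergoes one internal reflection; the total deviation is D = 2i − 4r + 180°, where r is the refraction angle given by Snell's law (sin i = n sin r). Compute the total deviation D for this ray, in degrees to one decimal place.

sin r = sin 52.2° / 1.336 = 0.7902/1.336 = 0.5914; r = 36.26°.
D = 2·52.2° − 4·36.26° + 180° = 104.40° − 145.04° + 180° = 139.36°.

139.4°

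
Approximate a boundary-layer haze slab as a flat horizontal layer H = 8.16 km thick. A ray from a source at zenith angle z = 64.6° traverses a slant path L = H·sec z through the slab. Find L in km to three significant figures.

19.0 km

sec z = 1/cos 64.6° = 2.3314.
L = 8.16 × 2.3314 = 19.024 km.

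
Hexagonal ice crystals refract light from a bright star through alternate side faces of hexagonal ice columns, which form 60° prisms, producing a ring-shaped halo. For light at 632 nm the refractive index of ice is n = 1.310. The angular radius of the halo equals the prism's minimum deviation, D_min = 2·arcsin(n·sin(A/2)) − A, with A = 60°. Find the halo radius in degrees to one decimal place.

n·sin(A/2) = 1.310 × sin 30° = 1.310 × 0.5000 = 0.6550.
D_min = 2·arcsin(0.6550) − 60° = 2 × 40.920° − 60° = 21.839°.

21.8°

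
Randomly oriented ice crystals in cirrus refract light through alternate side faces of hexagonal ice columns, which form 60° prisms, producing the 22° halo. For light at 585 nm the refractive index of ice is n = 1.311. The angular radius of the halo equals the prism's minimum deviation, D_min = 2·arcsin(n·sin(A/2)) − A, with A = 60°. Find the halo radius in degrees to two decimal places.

21.92°

n·sin(A/2) = 1.311 × sin 30° = 1.311 × 0.5000 = 0.6555.
D_min = 2·arcsin(0.6555) − 60° = 2 × 40.958° − 60° = 21.915°.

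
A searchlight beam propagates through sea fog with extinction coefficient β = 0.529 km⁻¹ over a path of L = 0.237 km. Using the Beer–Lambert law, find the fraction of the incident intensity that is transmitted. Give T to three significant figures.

0.882

τ = β·L = 0.529 × 0.237 = 0.1254.
T = exp(−0.1254) = 0.8822.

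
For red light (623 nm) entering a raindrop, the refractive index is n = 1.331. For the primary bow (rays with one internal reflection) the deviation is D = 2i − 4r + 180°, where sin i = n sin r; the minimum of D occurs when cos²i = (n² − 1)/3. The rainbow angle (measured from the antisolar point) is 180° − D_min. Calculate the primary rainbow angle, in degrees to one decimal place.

42.4°

cos²i = (1.77156 − 1)/3 = 0.25719; i = arccos(0.50714) = 59.527°.
sin r = sin 59.527°/1.331 = 0.64753; r = 40.356°.
D_min = 2·59.527° − 4·40.356° + 180° = 137.630°.
Rainbow angle = 180° − D_min = 42.370°.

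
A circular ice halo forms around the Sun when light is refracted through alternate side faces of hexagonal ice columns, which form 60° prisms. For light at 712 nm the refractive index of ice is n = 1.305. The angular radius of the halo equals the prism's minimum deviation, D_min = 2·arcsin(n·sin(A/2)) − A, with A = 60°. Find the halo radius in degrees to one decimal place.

21.5°

n·sin(A/2) = 1.305 × sin 30° = 1.305 × 0.5000 = 0.6525.
D_min = 2·arcsin(0.6525) − 60° = 2 × 40.730° − 60° = 21.461°.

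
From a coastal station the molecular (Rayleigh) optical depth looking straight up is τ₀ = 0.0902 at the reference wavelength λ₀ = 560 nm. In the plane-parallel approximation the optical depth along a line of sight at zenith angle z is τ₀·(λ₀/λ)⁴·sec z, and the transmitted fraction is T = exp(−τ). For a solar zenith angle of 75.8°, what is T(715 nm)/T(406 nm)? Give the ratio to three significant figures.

3.30

Airmass: sec 75.8° = 4.0765.
τ(715 nm) = 0.0902 × (560/715)⁴ × 4.0765 = 0.0902 × 0.3763 × 4.0765 = 0.1384.
τ(406 nm) = 0.0902 × (560/406)⁴ × 4.0765 = 0.0902 × 3.6195 × 4.0765 = 1.3309.
T(715)/T(406) = exp(τ_B − τ_A) = exp(1.1925) = 3.2954.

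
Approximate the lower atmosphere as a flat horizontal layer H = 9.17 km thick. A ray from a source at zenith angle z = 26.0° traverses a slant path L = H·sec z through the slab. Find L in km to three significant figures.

10.2 km

sec z = 1/cos 26.0° = 1.1126.
L = 9.17 × 1.1126 = 10.203 km.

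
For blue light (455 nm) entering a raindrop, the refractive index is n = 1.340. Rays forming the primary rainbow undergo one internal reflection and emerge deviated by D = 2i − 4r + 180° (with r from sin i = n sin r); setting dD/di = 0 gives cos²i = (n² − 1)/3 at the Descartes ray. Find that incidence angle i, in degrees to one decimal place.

cos²i = (1.340² − 1)/3 = (1.79560 − 1)/3 = 0.26520.
cos i = 0.51498, so i = 59.004°.

59.0°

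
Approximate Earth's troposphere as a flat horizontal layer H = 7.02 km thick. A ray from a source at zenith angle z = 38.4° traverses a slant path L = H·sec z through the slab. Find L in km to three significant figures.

8.96 km

sec z = 1/cos 38.4° = 1.2760.
L = 7.02 × 1.2760 = 8.958 km.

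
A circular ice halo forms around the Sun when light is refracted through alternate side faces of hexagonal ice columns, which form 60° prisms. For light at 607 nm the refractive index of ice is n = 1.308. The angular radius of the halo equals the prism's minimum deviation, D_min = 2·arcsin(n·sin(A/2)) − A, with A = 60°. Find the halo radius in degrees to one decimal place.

21.7°

n·sin(A/2) = 1.308 × sin 30° = 1.308 × 0.5000 = 0.6540.
D_min = 2·arcsin(0.6540) − 60° = 2 × 40.844° − 60° = 21.688°.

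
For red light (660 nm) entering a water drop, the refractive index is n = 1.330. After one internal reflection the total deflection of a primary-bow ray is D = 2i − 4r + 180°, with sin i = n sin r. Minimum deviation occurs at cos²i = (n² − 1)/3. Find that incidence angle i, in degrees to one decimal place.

59.6°

cos²i = (1.330² − 1)/3 = (1.76890 − 1)/3 = 0.25630.
cos i = 0.50626, so i = 59.585°.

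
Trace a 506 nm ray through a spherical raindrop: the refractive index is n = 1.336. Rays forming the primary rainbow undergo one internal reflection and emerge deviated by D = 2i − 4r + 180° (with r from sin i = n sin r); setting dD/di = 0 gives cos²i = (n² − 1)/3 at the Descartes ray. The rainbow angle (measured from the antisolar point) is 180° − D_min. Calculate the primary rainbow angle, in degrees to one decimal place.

cos²i = (1.78490 − 1)/3 = 0.26163; i = arccos(0.51150) = 59.236°.
sin r = sin 59.236°/1.336 = 0.64318; r = 40.029°.
D_min = 2·59.236° − 4·40.029° + 180° = 138.356°.
Rainbow angle = 180° − D_min = 41.644°.

41.6°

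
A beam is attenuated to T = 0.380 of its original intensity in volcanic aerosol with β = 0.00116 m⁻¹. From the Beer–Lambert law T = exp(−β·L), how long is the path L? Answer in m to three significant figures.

834 m

Beer–Lambert: T = exp(−βL) ⇒ L = −ln(T)/β = −ln(0.380)/0.00116 = 0.9676/0.00116 = 834.1 m.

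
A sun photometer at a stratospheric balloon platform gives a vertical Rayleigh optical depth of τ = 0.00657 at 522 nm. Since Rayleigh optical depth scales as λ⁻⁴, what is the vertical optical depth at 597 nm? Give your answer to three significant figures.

0.00384

τ(597 nm) = τ(522 nm) × (522/597)⁴ = 0.00657 × (0.8744)⁴ = 0.00657 × 0.5845 = 0.0038.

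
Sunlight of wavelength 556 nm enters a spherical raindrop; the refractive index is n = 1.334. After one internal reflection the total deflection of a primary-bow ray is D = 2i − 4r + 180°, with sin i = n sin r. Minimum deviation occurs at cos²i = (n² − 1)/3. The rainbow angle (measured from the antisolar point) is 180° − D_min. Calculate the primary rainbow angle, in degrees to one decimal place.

41.9°

cos²i = (1.77956 − 1)/3 = 0.25985; i = arccos(0.50976) = 59.352°.
sin r = sin 59.352°/1.334 = 0.64492; r = 40.159°.
D_min = 2·59.352° − 4·40.159° + 180° = 138.067°.
Rainbow angle = 180° − D_min = 41.933°.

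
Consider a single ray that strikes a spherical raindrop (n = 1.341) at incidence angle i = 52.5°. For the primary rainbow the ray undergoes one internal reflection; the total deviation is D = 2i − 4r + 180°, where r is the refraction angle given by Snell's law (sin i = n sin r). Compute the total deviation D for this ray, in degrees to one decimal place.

139.9°

sin r = sin 52.5° / 1.341 = 0.7934/1.341 = 0.5916; r = 36.27°.
D = 2·52.5° − 4·36.27° + 180° = 105.00° − 145.09° + 180° = 139.91°.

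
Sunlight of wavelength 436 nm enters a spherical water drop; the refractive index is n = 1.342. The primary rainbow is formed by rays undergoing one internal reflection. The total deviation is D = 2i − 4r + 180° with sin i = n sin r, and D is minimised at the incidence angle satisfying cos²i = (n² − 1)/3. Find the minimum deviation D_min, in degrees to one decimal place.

cos²i = (1.80096 − 1)/3 = 0.26699; i = arccos(0.51671) = 58.888°.
sin r = sin 58.888°/1.342 = 0.63797; r = 39.641°.
D_min = 2·58.888° − 4·39.641° + 180° = 139.213°.

139.2°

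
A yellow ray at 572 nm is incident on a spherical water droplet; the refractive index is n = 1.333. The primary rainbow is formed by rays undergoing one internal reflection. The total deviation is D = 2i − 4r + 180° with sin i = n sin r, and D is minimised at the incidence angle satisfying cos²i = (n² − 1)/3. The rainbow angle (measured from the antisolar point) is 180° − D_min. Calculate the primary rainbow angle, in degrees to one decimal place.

cos²i = (1.77689 − 1)/3 = 0.25896; i = arccos(0.50888) = 59.410°.
sin r = sin 59.410°/1.333 = 0.64579; r = 40.225°.
D_min = 2·59.410° − 4·40.225° + 180° = 137.922°.
Rainbow angle = 180° − D_min = 42.078°.

42.1°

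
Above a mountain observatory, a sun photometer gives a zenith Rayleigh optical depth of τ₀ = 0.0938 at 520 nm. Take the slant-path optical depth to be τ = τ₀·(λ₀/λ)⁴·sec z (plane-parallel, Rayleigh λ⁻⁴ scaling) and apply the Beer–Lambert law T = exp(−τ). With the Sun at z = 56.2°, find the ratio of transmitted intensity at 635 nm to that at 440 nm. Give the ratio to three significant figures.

1.29

Airmass: sec 56.2° = 1.7976.
τ(635 nm) = 0.0938 × (520/635)⁴ × 1.7976 = 0.0938 × 0.4497 × 1.7976 = 0.0758.
τ(440 nm) = 0.0938 × (520/440)⁴ × 1.7976 = 0.0938 × 1.9508 × 1.7976 = 0.3289.
T(635)/T(440) = exp(τ_B − τ_A) = exp(0.2531) = 1.2880.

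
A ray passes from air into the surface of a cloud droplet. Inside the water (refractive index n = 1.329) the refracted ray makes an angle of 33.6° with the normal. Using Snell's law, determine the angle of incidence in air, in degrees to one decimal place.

47.3°

Snell: sin θ_i = n · sin θ_r = 1.329 × sin 33.6° = 1.329 × 0.5534 = 0.7355.
θ_i = arcsin(0.7355) = 47.35°.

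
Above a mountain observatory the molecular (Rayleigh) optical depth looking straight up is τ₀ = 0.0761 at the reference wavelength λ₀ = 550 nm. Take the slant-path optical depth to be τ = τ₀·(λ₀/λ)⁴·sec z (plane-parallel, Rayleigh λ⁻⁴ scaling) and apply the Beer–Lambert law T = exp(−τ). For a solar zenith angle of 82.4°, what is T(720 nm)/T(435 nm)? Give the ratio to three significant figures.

Airmass: sec 82.4° = 7.5611.
τ(720 nm) = 0.0761 × (550/720)⁴ × 7.5611 = 0.0761 × 0.3405 × 7.5611 = 0.1959.
τ(435 nm) = 0.0761 × (550/435)⁴ × 7.5611 = 0.0761 × 2.5556 × 7.5611 = 1.4705.
T(720)/T(435) = exp(τ_B − τ_A) = exp(1.2746) = 3.5771.

3.58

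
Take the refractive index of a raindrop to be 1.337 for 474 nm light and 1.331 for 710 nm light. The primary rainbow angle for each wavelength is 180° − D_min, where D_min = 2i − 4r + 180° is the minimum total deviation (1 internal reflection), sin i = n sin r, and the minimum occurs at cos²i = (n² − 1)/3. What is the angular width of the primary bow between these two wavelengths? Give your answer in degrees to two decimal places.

At 474 nm (n = 1.337): cos²i = 0.26252 → i = 59.178°, r = 39.964°, D_min = 138.500°, rainbow angle = 41.500°.
At 710 nm (n = 1.331): cos²i = 0.25719 → i = 59.527°, r = 40.356°, D_min = 137.630°, rainbow angle = 42.370°.
Angular width = |41.500° − 42.370°| = 0.870°.

0.87°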